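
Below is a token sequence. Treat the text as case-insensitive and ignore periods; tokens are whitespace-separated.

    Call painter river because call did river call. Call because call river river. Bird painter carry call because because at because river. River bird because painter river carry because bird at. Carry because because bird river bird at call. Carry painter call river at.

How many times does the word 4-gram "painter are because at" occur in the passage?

0

Scanning the 41 overlapping 4-gram windows for "painter are because at":
  (none found)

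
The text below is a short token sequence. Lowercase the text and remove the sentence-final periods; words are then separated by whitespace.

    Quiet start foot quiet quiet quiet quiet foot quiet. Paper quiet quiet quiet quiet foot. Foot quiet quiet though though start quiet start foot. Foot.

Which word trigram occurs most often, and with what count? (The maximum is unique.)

Trigram frequencies (highest first):
  quiet quiet quiet: 4
  quiet start foot: 2
  foot quiet quiet: 2
  quiet quiet foot: 2
  start foot quiet: 1
  quiet foot quiet: 1
  … (11 more, each ≤ 1)

"quiet quiet quiet", 4 times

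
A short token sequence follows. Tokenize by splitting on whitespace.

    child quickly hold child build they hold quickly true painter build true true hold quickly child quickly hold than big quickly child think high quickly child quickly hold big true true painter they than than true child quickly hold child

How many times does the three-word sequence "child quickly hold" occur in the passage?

Scanning the 38 overlapping trigram windows for "child quickly hold":
  position 1–3: child quickly hold
  position 16–18: child quickly hold
  position 26–28: child quickly hold
  position 37–39: child quickly hold

4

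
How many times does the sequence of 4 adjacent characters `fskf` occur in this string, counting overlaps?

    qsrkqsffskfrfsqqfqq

Sliding a length-4 window over the 19 characters (16 positions):
  position 8–11: fskf

1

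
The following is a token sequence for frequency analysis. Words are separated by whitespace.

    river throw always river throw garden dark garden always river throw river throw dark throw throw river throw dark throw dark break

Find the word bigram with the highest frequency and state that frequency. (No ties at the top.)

Bigram frequencies (highest first):
  river throw: 5
  throw dark: 3
  always river: 2
  throw river: 2
  dark throw: 2
  throw always: 1
  … (6 more, each ≤ 1)

"river throw", 5 times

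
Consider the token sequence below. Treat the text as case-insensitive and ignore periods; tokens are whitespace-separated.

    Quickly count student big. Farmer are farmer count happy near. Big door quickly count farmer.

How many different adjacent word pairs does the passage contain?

13

15 tokens → 14 bigram windows in total.
Repeated bigrams (each contributes count−1 duplicates):
  quickly count: 2
1 duplicate windows → 14 − 1 = 13 distinct.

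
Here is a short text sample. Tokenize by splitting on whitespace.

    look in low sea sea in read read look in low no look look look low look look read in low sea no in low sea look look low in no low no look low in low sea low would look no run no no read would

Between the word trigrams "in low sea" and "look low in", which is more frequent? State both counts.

"in low sea" (4 vs 2)

"in low sea": 4 occurrences
"look low in": 2 occurrences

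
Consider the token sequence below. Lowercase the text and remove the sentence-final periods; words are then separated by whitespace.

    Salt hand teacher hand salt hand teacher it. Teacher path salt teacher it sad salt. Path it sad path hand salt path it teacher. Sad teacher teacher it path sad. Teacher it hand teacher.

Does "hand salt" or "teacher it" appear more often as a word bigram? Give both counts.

"hand salt": 2 occurrences
"teacher it": 4 occurrences

"teacher it" (4 vs 2)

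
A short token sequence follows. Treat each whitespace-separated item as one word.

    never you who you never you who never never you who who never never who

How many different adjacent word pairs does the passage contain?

15 tokens → 14 bigram windows in total.
Repeated bigrams (each contributes count−1 duplicates):
  never you: 3
  you who: 3
  never never: 2
  who never: 2
6 duplicate windows → 14 − 6 = 8 distinct.

8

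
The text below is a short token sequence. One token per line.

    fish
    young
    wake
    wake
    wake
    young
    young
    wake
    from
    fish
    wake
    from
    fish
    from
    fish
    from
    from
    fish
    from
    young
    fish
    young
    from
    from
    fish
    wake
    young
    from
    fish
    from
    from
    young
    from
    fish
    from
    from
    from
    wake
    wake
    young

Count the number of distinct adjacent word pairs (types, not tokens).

14

40 tokens → 39 bigram windows in total.
Repeated bigrams (each contributes count−1 duplicates):
  from fish: 7
  fish from: 5
  from from: 5
  wake wake: 3
  wake young: 3
  young from: 3
  fish wake: 2
  fish young: 2
  … (3 more repeated)
25 duplicate windows → 39 − 25 = 14 distinct.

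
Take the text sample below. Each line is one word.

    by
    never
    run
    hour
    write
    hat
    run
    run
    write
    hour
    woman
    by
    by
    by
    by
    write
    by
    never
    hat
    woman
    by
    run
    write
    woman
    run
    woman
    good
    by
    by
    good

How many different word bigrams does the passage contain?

23

30 tokens → 29 bigram windows in total.
Repeated bigrams (each contributes count−1 duplicates):
  by by: 4
  by never: 2
  run write: 2
  woman by: 2
6 duplicate windows → 29 − 6 = 23 distinct.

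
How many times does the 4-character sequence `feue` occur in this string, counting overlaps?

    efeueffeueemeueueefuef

2

Sliding a length-4 window over the 22 characters (19 positions):
  position 2–5: feue
  position 7–10: feue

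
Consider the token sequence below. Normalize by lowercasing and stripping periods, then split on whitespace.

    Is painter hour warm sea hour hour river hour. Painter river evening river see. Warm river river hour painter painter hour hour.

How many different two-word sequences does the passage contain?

17

22 tokens → 21 bigram windows in total.
Repeated bigrams (each contributes count−1 duplicates):
  hour hour: 2
  hour painter: 2
  painter hour: 2
  river hour: 2
4 duplicate windows → 21 − 4 = 17 distinct.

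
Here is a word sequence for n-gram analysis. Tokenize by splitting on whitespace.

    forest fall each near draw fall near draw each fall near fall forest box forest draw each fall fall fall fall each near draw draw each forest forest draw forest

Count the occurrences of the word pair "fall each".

Scanning the 29 overlapping bigram windows for "fall each":
  position 2–3: fall each
  position 21–22: fall each

2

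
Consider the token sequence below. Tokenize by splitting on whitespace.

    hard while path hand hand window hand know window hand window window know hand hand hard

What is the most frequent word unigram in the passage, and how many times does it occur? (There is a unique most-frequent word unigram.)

"hand", 6 times

Unigram frequencies (highest first):
  hand: 6
  window: 4
  hard: 2
  know: 2
  while: 1
  path: 1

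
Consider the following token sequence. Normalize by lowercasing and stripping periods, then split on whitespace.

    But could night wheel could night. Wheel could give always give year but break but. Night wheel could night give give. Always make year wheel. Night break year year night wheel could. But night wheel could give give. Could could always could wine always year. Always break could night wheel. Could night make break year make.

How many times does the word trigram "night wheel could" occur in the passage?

6

Scanning the 54 overlapping trigram windows for "night wheel could":
  position 3–5: night wheel could
  position 6–8: night wheel could
  position 16–18: night wheel could
  position 30–32: night wheel could
  position 34–36: night wheel could
  position 49–51: night wheel could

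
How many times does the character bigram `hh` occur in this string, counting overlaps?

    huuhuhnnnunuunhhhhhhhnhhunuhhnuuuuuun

8

Sliding a length-2 window over the 37 characters (36 positions):
  position 15–16: hh
  position 16–17: hh
  position 17–18: hh
  position 18–19: hh
  position 19–20: hh
  position 20–21: hh
  position 23–24: hh
  position 28–29: hh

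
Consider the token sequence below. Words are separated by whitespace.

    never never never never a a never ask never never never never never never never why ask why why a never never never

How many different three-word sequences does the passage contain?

14

23 tokens → 21 trigram windows in total.
Repeated trigrams (each contributes count−1 duplicates):
  never never never: 8
7 duplicate windows → 21 − 7 = 14 distinct.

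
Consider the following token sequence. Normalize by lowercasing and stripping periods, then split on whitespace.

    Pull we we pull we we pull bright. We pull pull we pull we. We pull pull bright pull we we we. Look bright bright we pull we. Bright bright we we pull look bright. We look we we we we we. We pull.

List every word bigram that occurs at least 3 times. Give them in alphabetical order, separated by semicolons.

Bigram counts meeting the condition (at least 3 times):
  bright we: 4
  pull we: 6
  we pull: 8
  we we: 11

bright we; pull we; we pull; we we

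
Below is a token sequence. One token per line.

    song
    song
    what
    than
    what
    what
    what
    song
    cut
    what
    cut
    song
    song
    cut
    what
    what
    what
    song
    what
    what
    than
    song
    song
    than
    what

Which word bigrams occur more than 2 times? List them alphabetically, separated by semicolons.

Bigram counts meeting the condition (more than 2 times):
  song song: 3
  what what: 5

song song; what what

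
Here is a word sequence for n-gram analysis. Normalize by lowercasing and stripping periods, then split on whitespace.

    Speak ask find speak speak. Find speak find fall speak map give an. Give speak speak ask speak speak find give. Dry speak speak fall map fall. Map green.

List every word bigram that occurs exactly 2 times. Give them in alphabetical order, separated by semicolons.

fall map; find speak; speak ask

Bigram counts meeting the condition (exactly 2 times):
  fall map: 2
  find speak: 2
  speak ask: 2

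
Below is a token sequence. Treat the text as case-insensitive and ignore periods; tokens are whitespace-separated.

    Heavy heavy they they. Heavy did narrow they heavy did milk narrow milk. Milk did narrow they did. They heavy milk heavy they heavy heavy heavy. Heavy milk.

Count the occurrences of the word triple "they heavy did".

2

Scanning the 26 overlapping trigram windows for "they heavy did":
  position 4–6: they heavy did
  position 8–10: they heavy did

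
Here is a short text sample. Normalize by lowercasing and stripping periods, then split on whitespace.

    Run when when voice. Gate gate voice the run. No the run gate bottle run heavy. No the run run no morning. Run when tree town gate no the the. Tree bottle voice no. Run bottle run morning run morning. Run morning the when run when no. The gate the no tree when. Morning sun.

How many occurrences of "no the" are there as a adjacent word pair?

4

Scanning the 54 overlapping bigram windows for "no the":
  position 10–11: no the
  position 17–18: no the
  position 28–29: no the
  position 47–48: no the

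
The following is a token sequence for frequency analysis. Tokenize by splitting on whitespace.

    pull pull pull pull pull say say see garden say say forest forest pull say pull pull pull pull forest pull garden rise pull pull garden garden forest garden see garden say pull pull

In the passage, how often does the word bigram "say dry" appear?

Scanning the 33 overlapping bigram windows for "say dry":
  (none found)

0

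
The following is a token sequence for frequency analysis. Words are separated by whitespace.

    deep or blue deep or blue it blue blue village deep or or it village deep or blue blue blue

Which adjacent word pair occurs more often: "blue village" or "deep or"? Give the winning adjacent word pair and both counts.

"deep or" (4 vs 1)

"blue village": 1 occurrence
"deep or": 4 occurrences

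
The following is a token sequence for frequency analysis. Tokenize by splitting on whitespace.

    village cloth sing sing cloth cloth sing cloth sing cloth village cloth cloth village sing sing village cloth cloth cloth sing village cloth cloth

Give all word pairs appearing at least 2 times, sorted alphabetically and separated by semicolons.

cloth cloth; cloth sing; cloth village; sing cloth; sing sing; sing village; village cloth

Bigram counts meeting the condition (at least 2 times):
  cloth cloth: 5
  cloth sing: 4
  cloth village: 2
  sing cloth: 3
  sing sing: 2
  sing village: 2
  village cloth: 4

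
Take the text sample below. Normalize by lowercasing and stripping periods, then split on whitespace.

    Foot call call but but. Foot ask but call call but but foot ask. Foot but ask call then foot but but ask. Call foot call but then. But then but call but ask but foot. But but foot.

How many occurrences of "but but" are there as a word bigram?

Scanning the 38 overlapping bigram windows for "but but":
  position 4–5: but but
  position 11–12: but but
  position 21–22: but but
  position 37–38: but but

4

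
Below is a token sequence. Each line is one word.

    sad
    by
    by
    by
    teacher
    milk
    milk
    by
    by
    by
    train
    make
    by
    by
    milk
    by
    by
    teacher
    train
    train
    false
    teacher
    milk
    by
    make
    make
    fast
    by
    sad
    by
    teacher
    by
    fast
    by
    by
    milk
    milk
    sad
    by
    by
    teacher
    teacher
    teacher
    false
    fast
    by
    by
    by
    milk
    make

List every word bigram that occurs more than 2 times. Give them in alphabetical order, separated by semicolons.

Bigram counts meeting the condition (more than 2 times):
  by by: 10
  by milk: 3
  by teacher: 4
  fast by: 3
  milk by: 3
  sad by: 3

by by; by milk; by teacher; fast by; milk by; sad by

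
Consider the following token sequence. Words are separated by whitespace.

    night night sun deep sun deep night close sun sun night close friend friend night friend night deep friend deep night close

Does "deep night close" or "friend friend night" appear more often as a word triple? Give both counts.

"deep night close" (2 vs 1)

"deep night close": 2 occurrences
"friend friend night": 1 occurrence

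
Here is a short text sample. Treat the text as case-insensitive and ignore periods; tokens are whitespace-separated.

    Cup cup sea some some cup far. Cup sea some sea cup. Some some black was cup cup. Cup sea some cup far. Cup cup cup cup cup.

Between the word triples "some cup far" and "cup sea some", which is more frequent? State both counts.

"cup sea some" (3 vs 2)

"some cup far": 2 occurrences
"cup sea some": 3 occurrences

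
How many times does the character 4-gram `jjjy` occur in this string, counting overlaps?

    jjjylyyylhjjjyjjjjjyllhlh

Sliding a length-4 window over the 25 characters (22 positions):
  position 1–4: jjjy
  position 11–14: jjjy
  position 17–20: jjjy

3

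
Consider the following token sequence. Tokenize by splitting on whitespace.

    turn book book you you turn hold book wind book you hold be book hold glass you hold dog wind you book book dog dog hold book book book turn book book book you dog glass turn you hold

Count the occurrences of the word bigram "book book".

6

Scanning the 38 overlapping bigram windows for "book book":
  position 2–3: book book
  position 22–23: book book
  position 27–28: book book
  position 28–29: book book
  position 31–32: book book
  position 32–33: book book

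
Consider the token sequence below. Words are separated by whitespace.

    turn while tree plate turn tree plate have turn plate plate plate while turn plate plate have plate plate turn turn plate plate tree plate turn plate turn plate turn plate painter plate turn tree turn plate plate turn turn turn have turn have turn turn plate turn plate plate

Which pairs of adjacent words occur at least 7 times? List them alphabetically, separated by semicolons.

Bigram counts meeting the condition (at least 7 times):
  plate plate: 7
  plate turn: 8
  turn plate: 9

plate plate; plate turn; turn plate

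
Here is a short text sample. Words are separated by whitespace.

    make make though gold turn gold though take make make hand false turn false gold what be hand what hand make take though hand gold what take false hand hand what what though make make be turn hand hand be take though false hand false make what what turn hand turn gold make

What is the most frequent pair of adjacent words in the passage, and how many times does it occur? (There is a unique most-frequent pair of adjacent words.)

"make make", 3 times

Bigram frequencies (highest first):
  make make: 3
  turn gold: 2
  hand false: 2
  gold what: 2
  hand what: 2
  take though: 2
  … (35 more, each ≤ 2)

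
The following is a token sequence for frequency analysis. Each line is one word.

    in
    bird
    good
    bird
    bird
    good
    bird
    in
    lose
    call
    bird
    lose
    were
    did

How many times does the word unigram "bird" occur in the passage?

Scanning the 14 tokens for "bird":
  position 2: bird
  position 4: bird
  position 5: bird
  position 7: bird
  position 11: bird

5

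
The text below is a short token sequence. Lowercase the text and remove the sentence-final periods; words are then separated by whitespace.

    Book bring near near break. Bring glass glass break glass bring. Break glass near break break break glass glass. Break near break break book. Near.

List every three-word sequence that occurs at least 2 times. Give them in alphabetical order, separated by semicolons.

Trigram counts meeting the condition (at least 2 times):
  glass glass break: 2
  near break break: 2

glass glass break; near break break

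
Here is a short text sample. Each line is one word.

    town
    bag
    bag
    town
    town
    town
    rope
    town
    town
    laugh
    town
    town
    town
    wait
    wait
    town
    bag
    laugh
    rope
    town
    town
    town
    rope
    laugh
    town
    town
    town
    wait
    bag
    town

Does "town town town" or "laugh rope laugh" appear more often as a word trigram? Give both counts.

"town town town" (4 vs 0)

"town town town": 4 occurrences
"laugh rope laugh": 0 occurrences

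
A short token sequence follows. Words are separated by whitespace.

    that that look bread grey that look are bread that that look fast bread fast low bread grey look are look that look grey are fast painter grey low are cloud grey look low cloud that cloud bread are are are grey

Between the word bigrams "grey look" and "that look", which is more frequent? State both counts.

"grey look": 2 occurrences
"that look": 4 occurrences

"that look" (4 vs 2)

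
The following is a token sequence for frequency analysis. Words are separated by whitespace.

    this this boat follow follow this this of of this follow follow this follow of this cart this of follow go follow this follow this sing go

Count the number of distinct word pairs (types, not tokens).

27 tokens → 26 bigram windows in total.
Repeated bigrams (each contributes count−1 duplicates):
  follow this: 4
  this follow: 3
  follow follow: 2
  of this: 2
  this of: 2
  this this: 2
9 duplicate windows → 26 − 9 = 17 distinct.

17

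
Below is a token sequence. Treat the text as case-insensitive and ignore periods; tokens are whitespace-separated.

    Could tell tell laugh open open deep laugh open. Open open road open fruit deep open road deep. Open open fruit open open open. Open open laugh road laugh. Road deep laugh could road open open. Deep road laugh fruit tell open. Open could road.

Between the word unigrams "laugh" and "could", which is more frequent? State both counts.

"laugh" (6 vs 3)

"laugh": 6 occurrences
"could": 3 occurrences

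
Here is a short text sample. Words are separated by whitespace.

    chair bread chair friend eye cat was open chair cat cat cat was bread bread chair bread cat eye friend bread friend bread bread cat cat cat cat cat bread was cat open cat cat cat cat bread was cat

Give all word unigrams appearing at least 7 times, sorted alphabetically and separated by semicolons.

bread; cat

Unigram counts meeting the condition (at least 7 times):
  bread: 9
  cat: 16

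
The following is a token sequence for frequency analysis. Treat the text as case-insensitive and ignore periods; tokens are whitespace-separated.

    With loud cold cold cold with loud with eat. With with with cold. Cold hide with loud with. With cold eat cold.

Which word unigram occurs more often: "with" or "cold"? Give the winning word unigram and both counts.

"with": 9 occurrences
"cold": 7 occurrences

"with" (9 vs 7)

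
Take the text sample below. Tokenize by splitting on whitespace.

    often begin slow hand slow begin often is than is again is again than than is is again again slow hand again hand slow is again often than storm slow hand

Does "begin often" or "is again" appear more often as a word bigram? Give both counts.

"begin often": 1 occurrence
"is again": 4 occurrences

"is again" (4 vs 1)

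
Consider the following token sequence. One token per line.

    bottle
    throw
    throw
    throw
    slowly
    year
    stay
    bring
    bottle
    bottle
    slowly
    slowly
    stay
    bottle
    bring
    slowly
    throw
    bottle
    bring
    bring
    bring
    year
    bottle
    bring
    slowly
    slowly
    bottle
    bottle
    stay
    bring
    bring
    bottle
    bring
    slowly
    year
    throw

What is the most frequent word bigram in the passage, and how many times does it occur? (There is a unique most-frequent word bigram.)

"bottle bring", 4 times

Bigram frequencies (highest first):
  bottle bring: 4
  bring slowly: 3
  bring bring: 3
  throw throw: 2
  slowly year: 2
  stay bring: 2
  … (16 more, each ≤ 2)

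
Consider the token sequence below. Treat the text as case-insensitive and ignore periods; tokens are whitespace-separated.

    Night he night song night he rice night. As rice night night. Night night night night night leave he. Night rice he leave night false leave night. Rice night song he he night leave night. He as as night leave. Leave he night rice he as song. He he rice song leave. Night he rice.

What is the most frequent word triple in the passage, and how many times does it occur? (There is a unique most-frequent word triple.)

"night night night", 5 times

Trigram frequencies (highest first):
  night night night: 5
  night he rice: 2
  leave he night: 2
  he night rice: 2
  night rice he: 2
  song he he: 2
  … (37 more, each ≤ 2)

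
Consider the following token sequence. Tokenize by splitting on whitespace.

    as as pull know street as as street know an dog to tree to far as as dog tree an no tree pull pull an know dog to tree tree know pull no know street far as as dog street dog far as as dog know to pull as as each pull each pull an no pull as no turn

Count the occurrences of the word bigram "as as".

Scanning the 59 overlapping bigram windows for "as as":
  position 1–2: as as
  position 6–7: as as
  position 16–17: as as
  position 37–38: as as
  position 43–44: as as
  position 49–50: as as

6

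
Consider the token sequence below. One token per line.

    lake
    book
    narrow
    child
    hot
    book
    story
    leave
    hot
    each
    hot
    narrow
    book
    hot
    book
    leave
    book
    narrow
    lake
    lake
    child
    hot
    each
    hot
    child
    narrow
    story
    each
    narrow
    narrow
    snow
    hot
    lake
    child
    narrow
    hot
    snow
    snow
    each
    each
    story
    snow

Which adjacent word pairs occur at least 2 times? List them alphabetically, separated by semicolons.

Bigram counts meeting the condition (at least 2 times):
  book narrow: 2
  child hot: 2
  child narrow: 2
  each hot: 2
  hot book: 2
  hot each: 2
  lake child: 2

book narrow; child hot; child narrow; each hot; hot book; hot each; lake child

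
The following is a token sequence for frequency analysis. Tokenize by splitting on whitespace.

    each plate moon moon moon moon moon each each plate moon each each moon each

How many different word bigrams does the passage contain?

6

15 tokens → 14 bigram windows in total.
Repeated bigrams (each contributes count−1 duplicates):
  moon moon: 4
  moon each: 3
  each each: 2
  each plate: 2
  plate moon: 2
8 duplicate windows → 14 − 8 = 6 distinct.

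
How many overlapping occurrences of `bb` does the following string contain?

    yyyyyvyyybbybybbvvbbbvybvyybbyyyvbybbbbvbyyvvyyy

8

Sliding a length-2 window over the 48 characters (47 positions):
  position 10–11: bb
  position 15–16: bb
  position 19–20: bb
  position 20–21: bb
  position 28–29: bb
  position 36–37: bb
  position 37–38: bb
  position 38–39: bb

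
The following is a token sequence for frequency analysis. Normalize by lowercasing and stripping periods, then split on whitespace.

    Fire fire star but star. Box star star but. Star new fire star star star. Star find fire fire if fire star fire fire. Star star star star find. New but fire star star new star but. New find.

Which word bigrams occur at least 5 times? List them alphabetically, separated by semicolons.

Bigram counts meeting the condition (at least 5 times):
  fire star: 5
  star star: 8

fire star; star star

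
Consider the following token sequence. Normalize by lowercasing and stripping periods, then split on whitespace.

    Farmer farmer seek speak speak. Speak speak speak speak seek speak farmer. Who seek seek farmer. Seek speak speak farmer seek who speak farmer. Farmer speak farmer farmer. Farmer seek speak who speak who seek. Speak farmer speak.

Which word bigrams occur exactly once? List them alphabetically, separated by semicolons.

Bigram counts meeting the condition (exactly once):
  farmer who: 1
  seek farmer: 1
  seek seek: 1
  seek who: 1
  speak seek: 1

farmer who; seek farmer; seek seek; seek who; speak seek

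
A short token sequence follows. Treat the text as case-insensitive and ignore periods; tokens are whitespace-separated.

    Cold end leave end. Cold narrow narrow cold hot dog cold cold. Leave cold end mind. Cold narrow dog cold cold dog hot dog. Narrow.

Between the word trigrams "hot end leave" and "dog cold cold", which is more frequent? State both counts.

"dog cold cold" (2 vs 0)

"hot end leave": 0 occurrences
"dog cold cold": 2 occurrences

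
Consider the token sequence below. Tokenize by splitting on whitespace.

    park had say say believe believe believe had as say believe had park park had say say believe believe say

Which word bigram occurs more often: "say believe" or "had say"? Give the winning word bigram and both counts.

"say believe" (3 vs 2)

"say believe": 3 occurrences
"had say": 2 occurrences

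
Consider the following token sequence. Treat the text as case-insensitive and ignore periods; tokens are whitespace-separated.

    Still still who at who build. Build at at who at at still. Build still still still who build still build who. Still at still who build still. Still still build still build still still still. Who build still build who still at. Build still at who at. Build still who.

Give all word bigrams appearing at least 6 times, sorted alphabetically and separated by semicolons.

build still; still still

Bigram counts meeting the condition (at least 6 times):
  build still: 8
  still still: 7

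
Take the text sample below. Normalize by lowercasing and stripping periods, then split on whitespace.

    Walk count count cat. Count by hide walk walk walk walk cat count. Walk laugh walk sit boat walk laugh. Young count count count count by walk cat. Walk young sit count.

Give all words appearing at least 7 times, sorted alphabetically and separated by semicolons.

Unigram counts meeting the condition (at least 7 times):
  count: 9
  walk: 10

count; walk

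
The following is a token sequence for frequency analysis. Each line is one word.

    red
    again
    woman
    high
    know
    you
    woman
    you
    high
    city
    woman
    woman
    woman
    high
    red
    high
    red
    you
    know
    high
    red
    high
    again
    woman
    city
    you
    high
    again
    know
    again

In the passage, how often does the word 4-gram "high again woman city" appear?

1

Scanning the 27 overlapping 4-gram windows for "high again woman city":
  position 22–25: high again woman city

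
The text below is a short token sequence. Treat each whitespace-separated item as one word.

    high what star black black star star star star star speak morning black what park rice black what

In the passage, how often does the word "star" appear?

6

Scanning the 18 tokens for "star":
  position 3: star
  position 6: star
  position 7: star
  position 8: star
  position 9: star
  position 10: star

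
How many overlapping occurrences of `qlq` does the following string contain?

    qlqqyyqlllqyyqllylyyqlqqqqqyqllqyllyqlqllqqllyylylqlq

Sliding a length-3 window over the 53 characters (51 positions):
  position 1–3: qlq
  position 21–23: qlq
  position 37–39: qlq
  position 51–53: qlq

4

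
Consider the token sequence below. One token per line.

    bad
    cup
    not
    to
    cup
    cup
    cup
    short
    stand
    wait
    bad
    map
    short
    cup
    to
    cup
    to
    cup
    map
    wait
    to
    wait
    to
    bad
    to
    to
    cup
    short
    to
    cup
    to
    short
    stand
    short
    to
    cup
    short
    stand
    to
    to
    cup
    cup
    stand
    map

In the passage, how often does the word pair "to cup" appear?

7

Scanning the 43 overlapping bigram windows for "to cup":
  position 4–5: to cup
  position 15–16: to cup
  position 17–18: to cup
  position 26–27: to cup
  position 29–30: to cup
  position 35–36: to cup
  position 40–41: to cup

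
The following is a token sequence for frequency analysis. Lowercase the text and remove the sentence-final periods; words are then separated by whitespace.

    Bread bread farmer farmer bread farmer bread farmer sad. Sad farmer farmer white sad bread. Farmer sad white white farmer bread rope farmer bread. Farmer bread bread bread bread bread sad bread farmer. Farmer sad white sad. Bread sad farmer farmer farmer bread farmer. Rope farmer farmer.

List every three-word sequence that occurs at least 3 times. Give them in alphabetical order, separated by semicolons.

Trigram counts meeting the condition (at least 3 times):
  bread bread bread: 3
  farmer bread farmer: 4

bread bread bread; farmer bread farmer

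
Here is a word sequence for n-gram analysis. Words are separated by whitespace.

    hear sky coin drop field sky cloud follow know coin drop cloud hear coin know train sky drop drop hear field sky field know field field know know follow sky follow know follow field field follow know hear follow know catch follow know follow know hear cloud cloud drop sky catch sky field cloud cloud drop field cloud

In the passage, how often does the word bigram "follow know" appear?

6

Scanning the 57 overlapping bigram windows for "follow know":
  position 8–9: follow know
  position 31–32: follow know
  position 36–37: follow know
  position 39–40: follow know
  position 42–43: follow know
  position 44–45: follow know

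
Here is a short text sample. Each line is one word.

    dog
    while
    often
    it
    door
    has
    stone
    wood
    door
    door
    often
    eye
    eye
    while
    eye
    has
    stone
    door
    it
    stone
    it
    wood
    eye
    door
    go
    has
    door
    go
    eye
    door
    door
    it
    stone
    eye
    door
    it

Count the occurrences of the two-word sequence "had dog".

0

Scanning the 35 overlapping bigram windows for "had dog":
  (none found)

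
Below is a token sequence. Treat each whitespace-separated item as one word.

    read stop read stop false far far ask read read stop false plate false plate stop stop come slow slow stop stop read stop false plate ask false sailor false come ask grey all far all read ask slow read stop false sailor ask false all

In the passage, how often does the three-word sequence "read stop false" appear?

4

Scanning the 44 overlapping trigram windows for "read stop false":
  position 3–5: read stop false
  position 10–12: read stop false
  position 23–25: read stop false
  position 40–42: read stop false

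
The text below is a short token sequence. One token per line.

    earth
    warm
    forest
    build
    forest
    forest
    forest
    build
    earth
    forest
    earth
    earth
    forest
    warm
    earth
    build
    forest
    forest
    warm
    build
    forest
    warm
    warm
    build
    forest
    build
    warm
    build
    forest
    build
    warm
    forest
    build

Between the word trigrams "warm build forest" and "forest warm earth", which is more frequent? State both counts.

"warm build forest" (3 vs 1)

"warm build forest": 3 occurrences
"forest warm earth": 1 occurrence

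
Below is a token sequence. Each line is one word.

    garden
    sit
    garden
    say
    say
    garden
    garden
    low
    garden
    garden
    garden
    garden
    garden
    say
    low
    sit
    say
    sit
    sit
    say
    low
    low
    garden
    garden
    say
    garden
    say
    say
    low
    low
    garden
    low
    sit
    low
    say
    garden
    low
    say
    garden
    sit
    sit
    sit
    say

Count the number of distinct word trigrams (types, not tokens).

43 tokens → 41 trigram windows in total.
Repeated trigrams (each contributes count−1 duplicates):
  garden garden garden: 3
  garden garden say: 2
  garden say say: 2
  low garden garden: 2
  low low garden: 2
  low say garden: 2
  say low low: 2
  sit sit say: 2
9 duplicate windows → 41 − 9 = 32 distinct.

32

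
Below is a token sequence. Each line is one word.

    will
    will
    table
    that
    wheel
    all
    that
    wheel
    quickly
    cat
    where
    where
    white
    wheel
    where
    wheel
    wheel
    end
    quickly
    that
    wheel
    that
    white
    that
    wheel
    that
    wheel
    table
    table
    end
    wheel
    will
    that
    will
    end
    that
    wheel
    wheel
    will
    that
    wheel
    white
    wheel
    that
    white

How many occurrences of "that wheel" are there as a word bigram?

Scanning the 44 overlapping bigram windows for "that wheel":
  position 4–5: that wheel
  position 7–8: that wheel
  position 20–21: that wheel
  position 24–25: that wheel
  position 26–27: that wheel
  position 36–37: that wheel
  position 40–41: that wheel

7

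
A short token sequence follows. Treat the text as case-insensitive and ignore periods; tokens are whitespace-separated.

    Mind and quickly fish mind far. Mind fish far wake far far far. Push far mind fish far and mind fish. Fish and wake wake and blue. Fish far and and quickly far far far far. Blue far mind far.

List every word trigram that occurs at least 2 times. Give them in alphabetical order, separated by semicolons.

Trigram counts meeting the condition (at least 2 times):
  far far far: 3
  far mind fish: 2
  fish far and: 2
  mind fish far: 2

far far far; far mind fish; fish far and; mind fish far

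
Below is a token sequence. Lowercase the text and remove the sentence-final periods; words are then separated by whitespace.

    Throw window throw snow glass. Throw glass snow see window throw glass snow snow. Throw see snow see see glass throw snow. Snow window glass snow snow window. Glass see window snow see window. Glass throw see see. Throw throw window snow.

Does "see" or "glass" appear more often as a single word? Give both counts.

"see": 8 occurrences
"glass": 7 occurrences

"see" (8 vs 7)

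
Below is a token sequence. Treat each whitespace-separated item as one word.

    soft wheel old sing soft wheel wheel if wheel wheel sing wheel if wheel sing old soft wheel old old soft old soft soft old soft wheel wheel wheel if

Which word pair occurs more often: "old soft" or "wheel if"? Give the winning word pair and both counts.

"old soft": 4 occurrences
"wheel if": 3 occurrences

"old soft" (4 vs 3)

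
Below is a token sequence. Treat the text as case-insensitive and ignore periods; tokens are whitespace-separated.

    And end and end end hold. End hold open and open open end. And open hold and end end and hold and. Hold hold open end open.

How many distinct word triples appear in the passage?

27 tokens → 25 trigram windows in total.
Repeated trigrams (each contributes count−1 duplicates):
  and end end: 2
1 duplicate windows → 25 − 1 = 24 distinct.

24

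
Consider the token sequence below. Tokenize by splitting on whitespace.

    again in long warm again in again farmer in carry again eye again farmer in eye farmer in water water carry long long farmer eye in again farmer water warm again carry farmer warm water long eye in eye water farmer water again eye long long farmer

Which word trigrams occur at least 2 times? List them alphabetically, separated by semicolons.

again farmer in; in again farmer; long long farmer

Trigram counts meeting the condition (at least 2 times):
  again farmer in: 2
  in again farmer: 2
  long long farmer: 2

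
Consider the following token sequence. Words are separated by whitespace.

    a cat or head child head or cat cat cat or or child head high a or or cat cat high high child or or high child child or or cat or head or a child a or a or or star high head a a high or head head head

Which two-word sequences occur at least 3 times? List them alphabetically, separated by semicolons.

a or; cat cat; cat or; or cat; or head; or or

Bigram counts meeting the condition (at least 3 times):
  a or: 3
  cat cat: 3
  cat or: 3
  or cat: 3
  or head: 3
  or or: 5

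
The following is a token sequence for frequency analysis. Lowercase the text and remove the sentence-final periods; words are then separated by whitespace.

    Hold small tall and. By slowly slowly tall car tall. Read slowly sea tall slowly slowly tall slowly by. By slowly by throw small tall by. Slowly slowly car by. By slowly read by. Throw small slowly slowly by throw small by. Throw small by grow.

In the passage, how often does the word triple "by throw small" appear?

Scanning the 44 overlapping trigram windows for "by throw small":
  position 22–24: by throw small
  position 34–36: by throw small
  position 39–41: by throw small
  position 42–44: by throw small

4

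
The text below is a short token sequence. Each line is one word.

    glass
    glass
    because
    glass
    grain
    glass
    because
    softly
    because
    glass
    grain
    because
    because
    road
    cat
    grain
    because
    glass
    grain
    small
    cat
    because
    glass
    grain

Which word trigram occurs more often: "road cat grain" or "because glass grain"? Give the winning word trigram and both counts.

"because glass grain" (4 vs 1)

"road cat grain": 1 occurrence
"because glass grain": 4 occurrences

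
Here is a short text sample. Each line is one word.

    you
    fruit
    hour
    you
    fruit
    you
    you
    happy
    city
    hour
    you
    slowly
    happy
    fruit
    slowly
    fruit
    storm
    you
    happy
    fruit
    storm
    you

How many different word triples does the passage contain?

22 tokens → 20 trigram windows in total.
Repeated trigrams (each contributes count−1 duplicates):
  fruit storm you: 2
1 duplicate windows → 20 − 1 = 19 distinct.

19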